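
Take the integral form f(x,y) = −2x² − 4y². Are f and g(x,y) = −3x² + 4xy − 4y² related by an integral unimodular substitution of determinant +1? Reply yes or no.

D₁ = -32, D₂ = -32
f is negative-definite; reduce −f:
−f: reduced (well bottom): (2,0,4) with a≤c, −a<b≤a
flip sign back: reduced form of f is (-2,0,-4)
g is negative-definite; reduce −g:
−g: translate: b→2 (≡-4 mod 6), so (3,-4,4)→(3,2,3)
−g: reduced (well bottom): (3,2,3) with a≤c, −a<b≤a
flip sign back: reduced form of g is (-3,-2,-3)
reduced forms (-2, 0, -4) vs (-3, -2, -3) ⇒ inequivalent

no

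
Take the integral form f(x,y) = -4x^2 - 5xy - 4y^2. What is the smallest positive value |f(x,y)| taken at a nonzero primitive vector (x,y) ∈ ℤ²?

translate: b→-3 (≡5 mod 8), so (4,5,4)→(4,-3,3)
flip: (4,-3,3)→(3,3,4)
reduced (well bottom): (3,3,4) with a≤c, −a<b≤a
well minimum |f| = |-3| = 3 (negative-definite)

3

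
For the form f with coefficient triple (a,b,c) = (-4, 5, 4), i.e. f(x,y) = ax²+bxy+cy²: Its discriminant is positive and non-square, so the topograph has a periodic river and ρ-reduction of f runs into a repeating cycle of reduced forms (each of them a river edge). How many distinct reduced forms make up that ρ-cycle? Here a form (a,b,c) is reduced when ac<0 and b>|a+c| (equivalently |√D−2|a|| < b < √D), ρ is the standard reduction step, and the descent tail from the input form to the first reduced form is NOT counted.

D = 89, ⌊√D⌋ = 9
river: ρ → (4,3,-5)
river: ρ → (-5,7,2)
river: ρ → (2,9,-1)
river: ρ → (-1,9,2)
river: ρ → (2,7,-5)
river: ρ → (-5,3,4)
river: ρ → (4,5,-4)
river: ρ → (-4,3,5)
river: ρ → (5,7,-2)
river: ρ → (-2,9,1)
river: ρ → (1,9,-2)
river: ρ → (-2,7,5)
river: ρ → (5,3,-4)
river: ρ → (-4,5,4)
ρ-cycle length = 14 (tail of 0 descent steps not counted)

14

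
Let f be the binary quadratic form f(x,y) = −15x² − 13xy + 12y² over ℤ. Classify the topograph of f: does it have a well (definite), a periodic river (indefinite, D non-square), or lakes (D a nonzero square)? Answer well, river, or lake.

D = b²−4ac = (-13)² − 4·(-15)·12 = 889
D > 0 non-square ⇒ indefinite ⇒ periodic river

river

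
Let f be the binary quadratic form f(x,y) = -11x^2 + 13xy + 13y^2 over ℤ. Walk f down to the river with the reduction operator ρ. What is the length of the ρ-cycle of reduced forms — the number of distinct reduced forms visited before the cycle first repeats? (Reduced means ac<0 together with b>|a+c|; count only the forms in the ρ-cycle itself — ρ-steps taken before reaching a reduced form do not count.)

D = 741, ⌊√D⌋ = 27
river: ρ → (13,13,-11)
river: ρ → (-11,9,15)
river: ρ → (15,21,-5)
river: ρ → (-5,19,19)
river: ρ → (19,19,-5)
river: ρ → (-5,21,15)
river: ρ → (15,9,-11)
river: ρ → (-11,13,13)
ρ-cycle length = 8 (tail of 0 descent steps not counted)

8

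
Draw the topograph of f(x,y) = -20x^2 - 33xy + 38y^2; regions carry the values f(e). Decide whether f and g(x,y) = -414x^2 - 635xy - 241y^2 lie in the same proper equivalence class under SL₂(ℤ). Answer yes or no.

D₁ = 4129, D₂ = 4129
river cycle of f (length 198): (38, 33, -20), (-20, 47, 24), (24, 49, -18), (-18, 59, 9), (9, 49, -48), (-48, 47, 10), (10, 53, -33), (-33, 13, 30), (30, 47, -16), (-16, 49, 27), … (188 more)
river cycle of g (length 198): (-20, 47, 24), (24, 49, -18), (-18, 59, 9), (9, 49, -48), (-48, 47, 10), (10, 53, -33), (-33, 13, 30), (30, 47, -16), (-16, 49, 27), (27, 59, -6), … (188 more)
cycles coincide ⇒ equivalent

yes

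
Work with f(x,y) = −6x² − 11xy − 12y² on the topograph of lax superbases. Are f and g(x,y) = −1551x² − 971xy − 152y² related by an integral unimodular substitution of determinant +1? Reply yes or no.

D₁ = -167, D₂ = -167
f is negative-definite; reduce −f:
−f: translate: b→-1 (≡11 mod 12), so (6,11,12)→(6,-1,7)
−f: reduced (well bottom): (6,-1,7) with a≤c, −a<b≤a
flip sign back: reduced form of f is (-6,1,-7)
g is negative-definite; reduce −g:
−g: flip: (1551,971,152)→(152,-971,1551)
−g: translate: b→-59 (≡-971 mod 304), so (152,-971,1551)→(152,-59,6)
−g: flip: (152,-59,6)→(6,59,152)
−g: translate: b→-1 (≡59 mod 12), so (6,59,152)→(6,-1,7)
−g: reduced (well bottom): (6,-1,7) with a≤c, −a<b≤a
flip sign back: reduced form of g is (-6,1,-7)
reduced forms (-6, 1, -7) vs (-6, 1, -7) ⇒ equivalent

yes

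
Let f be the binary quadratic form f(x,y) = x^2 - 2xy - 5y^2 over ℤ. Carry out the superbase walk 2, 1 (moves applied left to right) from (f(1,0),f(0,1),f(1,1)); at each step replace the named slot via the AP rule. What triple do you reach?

start (1,-5,-6) = (f(1,0),f(0,1),f(1,1))
replace slot 2: 2·(1+(-6)) − (-5) = -5 → (1,-5,-6)
replace slot 1: 2·((-5)+(-6)) − 1 = -23 → (-23,-5,-6)

-23,-5,-6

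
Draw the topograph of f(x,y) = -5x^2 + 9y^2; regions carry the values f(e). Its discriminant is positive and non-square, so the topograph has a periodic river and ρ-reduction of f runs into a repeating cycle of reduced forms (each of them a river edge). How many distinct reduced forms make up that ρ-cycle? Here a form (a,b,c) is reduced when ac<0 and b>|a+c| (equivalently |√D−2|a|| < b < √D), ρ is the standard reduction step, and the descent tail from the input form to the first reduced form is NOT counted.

D = 180, ⌊√D⌋ = 13
descent: ρ → (9,0,-5)
descent: ρ → (-5,10,4)  [lands on river]
river: ρ → (4,6,-9)
river: ρ → (-9,12,1)
river: ρ → (1,12,-9)
river: ρ → (-9,6,4)
river: ρ → (4,10,-5)
ρ-cycle length = 6 (tail of 2 descent steps not counted)

6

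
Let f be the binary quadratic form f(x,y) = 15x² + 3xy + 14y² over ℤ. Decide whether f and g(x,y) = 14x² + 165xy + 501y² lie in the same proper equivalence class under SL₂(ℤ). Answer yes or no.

D₁ = -831, D₂ = -831
f: flip: (15,3,14)→(14,-3,15)
f: reduced (well bottom): (14,-3,15) with a≤c, −a<b≤a
g: translate: b→-3 (≡165 mod 28), so (14,165,501)→(14,-3,15)
g: reduced (well bottom): (14,-3,15) with a≤c, −a<b≤a
reduced forms (14, -3, 15) vs (14, -3, 15) ⇒ equivalent

yes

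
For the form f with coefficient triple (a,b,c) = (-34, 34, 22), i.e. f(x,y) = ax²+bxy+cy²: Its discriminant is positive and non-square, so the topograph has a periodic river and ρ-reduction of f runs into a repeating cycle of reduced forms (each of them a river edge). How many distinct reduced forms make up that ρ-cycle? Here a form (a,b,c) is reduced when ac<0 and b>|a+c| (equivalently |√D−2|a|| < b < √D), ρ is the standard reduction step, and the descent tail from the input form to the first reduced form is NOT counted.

D = 4148, ⌊√D⌋ = 64
river: ρ → (22,54,-14)
river: ρ → (-14,58,14)
river: ρ → (14,54,-22)
river: ρ → (-22,34,34)
river: ρ → (34,34,-22)
river: ρ → (-22,54,14)
river: ρ → (14,58,-14)
river: ρ → (-14,54,22)
river: ρ → (22,34,-34)
river: ρ → (-34,34,22)
ρ-cycle length = 10 (tail of 0 descent steps not counted)

10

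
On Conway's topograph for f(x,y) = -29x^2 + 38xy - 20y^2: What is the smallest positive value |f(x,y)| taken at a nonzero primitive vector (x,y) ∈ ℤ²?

translate: b→20 (≡-38 mod 58), so (29,-38,20)→(29,20,11)
flip: (29,20,11)→(11,-20,29)
translate: b→2 (≡-20 mod 22), so (11,-20,29)→(11,2,20)
reduced (well bottom): (11,2,20) with a≤c, −a<b≤a
well minimum |f| = |-11| = 11 (negative-definite)

11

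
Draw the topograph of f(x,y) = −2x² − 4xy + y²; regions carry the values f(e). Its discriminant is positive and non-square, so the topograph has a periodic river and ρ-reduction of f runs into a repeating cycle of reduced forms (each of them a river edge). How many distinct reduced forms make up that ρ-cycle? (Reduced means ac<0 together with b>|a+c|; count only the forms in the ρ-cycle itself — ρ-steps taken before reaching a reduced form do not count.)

D = 24, ⌊√D⌋ = 4
descent: ρ → (1,4,-2)  [lands on river]
river: ρ → (-2,4,1)
ρ-cycle length = 2 (tail of 1 descent step not counted)

2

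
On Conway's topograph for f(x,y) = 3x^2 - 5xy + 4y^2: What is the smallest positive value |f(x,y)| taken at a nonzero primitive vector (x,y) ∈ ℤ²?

translate: b→1 (≡-5 mod 6), so (3,-5,4)→(3,1,2)
flip: (3,1,2)→(2,-1,3)
reduced (well bottom): (2,-1,3) with a≤c, −a<b≤a
well minimum = a = 2

2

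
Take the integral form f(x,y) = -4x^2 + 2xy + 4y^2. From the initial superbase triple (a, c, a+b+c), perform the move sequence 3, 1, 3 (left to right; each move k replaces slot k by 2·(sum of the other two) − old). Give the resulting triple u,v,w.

start (-4,4,2) = (f(1,0),f(0,1),f(1,1))
replace slot 3: 2·((-4)+4) − 2 = -2 → (-4,4,-2)
replace slot 1: 2·(4+(-2)) − (-4) = 8 → (8,4,-2)
replace slot 3: 2·(8+4) − (-2) = 26 → (8,4,26)

8,4,26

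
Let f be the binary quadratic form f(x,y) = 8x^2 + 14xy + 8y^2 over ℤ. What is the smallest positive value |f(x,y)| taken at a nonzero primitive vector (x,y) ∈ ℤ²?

translate: b→-2 (≡14 mod 16), so (8,14,8)→(8,-2,2)
flip: (8,-2,2)→(2,2,8)
reduced (well bottom): (2,2,8) with a≤c, −a<b≤a
well minimum = a = 2

2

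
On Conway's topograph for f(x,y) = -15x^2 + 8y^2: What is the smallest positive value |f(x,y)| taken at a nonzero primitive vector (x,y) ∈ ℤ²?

descent: ρ → (8,16,-7)  [lands on river]
river: ρ → (-7,12,12)
river: ρ → (12,12,-7)
river: ρ → (-7,16,8)
closes: descent 1, river 4
min |a| on river = 7

7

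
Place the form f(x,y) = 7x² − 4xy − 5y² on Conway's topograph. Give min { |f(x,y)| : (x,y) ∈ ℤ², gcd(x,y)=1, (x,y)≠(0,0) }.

descent: ρ → (-5,4,7)  [lands on river]
river: ρ → (7,10,-2)
river: ρ → (-2,10,7)
river: ρ → (7,4,-5)
river: ρ → (-5,6,6)
river: ρ → (6,6,-5)
closes: descent 1, river 6
min |a| on river = 2

2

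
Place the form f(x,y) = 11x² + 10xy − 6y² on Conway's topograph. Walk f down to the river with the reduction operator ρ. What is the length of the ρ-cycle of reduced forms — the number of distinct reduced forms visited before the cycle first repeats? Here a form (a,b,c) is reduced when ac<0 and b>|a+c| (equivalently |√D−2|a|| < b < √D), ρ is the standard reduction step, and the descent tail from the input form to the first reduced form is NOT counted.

D = 364, ⌊√D⌋ = 19
river: ρ → (-6,14,7)
river: ρ → (7,14,-6)
river: ρ → (-6,10,11)
river: ρ → (11,12,-5)
river: ρ → (-5,18,2)
river: ρ → (2,18,-5)
river: ρ → (-5,12,11)
river: ρ → (11,10,-6)
ρ-cycle length = 8 (tail of 0 descent steps not counted)

8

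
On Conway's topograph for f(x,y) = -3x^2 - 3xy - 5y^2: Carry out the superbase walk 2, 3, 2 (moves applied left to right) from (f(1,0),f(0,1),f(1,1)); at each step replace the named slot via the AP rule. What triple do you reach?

start (-3,-5,-11) = (f(1,0),f(0,1),f(1,1))
replace slot 2: 2·((-3)+(-11)) − (-5) = -23 → (-3,-23,-11)
replace slot 3: 2·((-3)+(-23)) − (-11) = -41 → (-3,-23,-41)
replace slot 2: 2·((-3)+(-41)) − (-23) = -65 → (-3,-65,-41)

-3,-65,-41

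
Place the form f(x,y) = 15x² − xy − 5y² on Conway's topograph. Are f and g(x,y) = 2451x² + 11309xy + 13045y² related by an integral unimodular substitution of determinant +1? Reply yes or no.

D₁ = 301, D₂ = 301
river cycle of f (length 10): (-5, 11, 9), (9, 7, -7), (-7, 7, 9), (9, 11, -5), (-5, 9, 11), (11, 13, -3), (-3, 17, 1), (1, 17, -3), (-3, 13, 11), (11, 9, -5)
river cycle of g (length 10): (-5, 11, 9), (9, 7, -7), (-7, 7, 9), (9, 11, -5), (-5, 9, 11), (11, 13, -3), (-3, 17, 1), (1, 17, -3), (-3, 13, 11), (11, 9, -5)
cycles coincide ⇒ equivalent

yes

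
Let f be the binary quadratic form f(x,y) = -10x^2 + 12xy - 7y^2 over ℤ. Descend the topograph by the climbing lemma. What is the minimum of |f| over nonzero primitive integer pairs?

translate: b→8 (≡-12 mod 20), so (10,-12,7)→(10,8,5)
flip: (10,8,5)→(5,-8,10)
translate: b→2 (≡-8 mod 10), so (5,-8,10)→(5,2,7)
reduced (well bottom): (5,2,7) with a≤c, −a<b≤a
well minimum |f| = |-5| = 5 (negative-definite)

5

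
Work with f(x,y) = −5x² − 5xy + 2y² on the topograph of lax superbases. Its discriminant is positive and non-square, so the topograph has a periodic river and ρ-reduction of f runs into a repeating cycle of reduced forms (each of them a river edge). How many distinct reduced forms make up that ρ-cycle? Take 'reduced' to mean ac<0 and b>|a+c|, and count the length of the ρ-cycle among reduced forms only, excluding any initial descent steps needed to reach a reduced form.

D = 65, ⌊√D⌋ = 8
descent: ρ → (2,5,-5)  [lands on river]
river: ρ → (-5,5,2)
river: ρ → (2,7,-2)
river: ρ → (-2,5,5)
river: ρ → (5,5,-2)
river: ρ → (-2,7,2)
ρ-cycle length = 6 (tail of 1 descent step not counted)

6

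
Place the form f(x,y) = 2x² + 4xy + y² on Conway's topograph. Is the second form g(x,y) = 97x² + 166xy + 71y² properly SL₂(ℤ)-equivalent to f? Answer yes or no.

D₁ = 8, D₂ = 8
river cycle of f (length 2): (1, 2, -1), (-1, 2, 1)
river cycle of g (length 2): (-1, 2, 1), (1, 2, -1)
cycles coincide ⇒ equivalent

yes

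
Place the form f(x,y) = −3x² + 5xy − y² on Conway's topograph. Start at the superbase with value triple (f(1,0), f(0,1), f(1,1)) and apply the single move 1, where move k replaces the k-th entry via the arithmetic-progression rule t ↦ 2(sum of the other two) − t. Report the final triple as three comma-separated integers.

start (-3,-1,1) = (f(1,0),f(0,1),f(1,1))
replace slot 1: 2·((-1)+1) − (-3) = 3 → (3,-1,1)

3,-1,1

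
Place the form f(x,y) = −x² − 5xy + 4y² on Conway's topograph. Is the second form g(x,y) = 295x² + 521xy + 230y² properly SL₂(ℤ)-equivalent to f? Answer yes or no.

D₁ = 41, D₂ = 41
river cycle of f (length 10): (4, 5, -1), (-1, 5, 4), (4, 3, -2), (-2, 5, 2), (2, 3, -4), (-4, 5, 1), (1, 5, -4), (-4, 3, 2), (2, 5, -2), (-2, 3, 4)
river cycle of g (length 10): (4, 5, -1), (-1, 5, 4), (4, 3, -2), (-2, 5, 2), (2, 3, -4), (-4, 5, 1), (1, 5, -4), (-4, 3, 2), (2, 5, -2), (-2, 3, 4)
cycles coincide ⇒ equivalent

yes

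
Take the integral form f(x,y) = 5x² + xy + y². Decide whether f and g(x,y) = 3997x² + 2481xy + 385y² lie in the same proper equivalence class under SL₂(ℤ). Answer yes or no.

D₁ = -19, D₂ = -19
f: flip: (5,1,1)→(1,-1,5)
f: translate: b→1 (≡-1 mod 2), so (1,-1,5)→(1,1,5)
f: reduced (well bottom): (1,1,5) with a≤c, −a<b≤a
g: flip: (3997,2481,385)→(385,-2481,3997)
g: translate: b→-171 (≡-2481 mod 770), so (385,-2481,3997)→(385,-171,19)
g: flip: (385,-171,19)→(19,171,385)
g: translate: b→19 (≡171 mod 38), so (19,171,385)→(19,19,5)
g: flip: (19,19,5)→(5,-19,19)
g: translate: b→1 (≡-19 mod 10), so (5,-19,19)→(5,1,1)
g: flip: (5,1,1)→(1,-1,5)
g: translate: b→1 (≡-1 mod 2), so (1,-1,5)→(1,1,5)
g: reduced (well bottom): (1,1,5) with a≤c, −a<b≤a
reduced forms (1, 1, 5) vs (1, 1, 5) ⇒ equivalent

yes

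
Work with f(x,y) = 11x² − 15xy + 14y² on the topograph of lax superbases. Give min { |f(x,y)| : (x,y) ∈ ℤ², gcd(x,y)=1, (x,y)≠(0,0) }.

translate: b→7 (≡-15 mod 22), so (11,-15,14)→(11,7,10)
flip: (11,7,10)→(10,-7,11)
reduced (well bottom): (10,-7,11) with a≤c, −a<b≤a
well minimum = a = 10

10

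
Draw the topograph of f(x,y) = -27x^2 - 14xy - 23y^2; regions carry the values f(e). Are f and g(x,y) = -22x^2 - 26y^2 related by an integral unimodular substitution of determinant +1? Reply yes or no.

D₁ = -2288, D₂ = -2288
f is negative-definite; reduce −f:
−f: flip: (27,14,23)→(23,-14,27)
−f: reduced (well bottom): (23,-14,27) with a≤c, −a<b≤a
flip sign back: reduced form of f is (-23,14,-27)
g is negative-definite; reduce −g:
−g: reduced (well bottom): (22,0,26) with a≤c, −a<b≤a
flip sign back: reduced form of g is (-22,0,-26)
reduced forms (-23, 14, -27) vs (-22, 0, -26) ⇒ inequivalent

no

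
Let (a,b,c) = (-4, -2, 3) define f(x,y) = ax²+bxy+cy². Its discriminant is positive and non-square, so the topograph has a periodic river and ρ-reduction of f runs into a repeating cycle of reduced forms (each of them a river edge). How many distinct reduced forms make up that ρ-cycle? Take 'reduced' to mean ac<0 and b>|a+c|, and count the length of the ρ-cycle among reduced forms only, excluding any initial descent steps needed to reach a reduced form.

D = 52, ⌊√D⌋ = 7
descent: ρ → (3,2,-4)  [lands on river]
river: ρ → (-4,6,1)
river: ρ → (1,6,-4)
river: ρ → (-4,2,3)
river: ρ → (3,4,-3)
river: ρ → (-3,2,4)
river: ρ → (4,6,-1)
river: ρ → (-1,6,4)
river: ρ → (4,2,-3)
river: ρ → (-3,4,3)
ρ-cycle length = 10 (tail of 1 descent step not counted)

10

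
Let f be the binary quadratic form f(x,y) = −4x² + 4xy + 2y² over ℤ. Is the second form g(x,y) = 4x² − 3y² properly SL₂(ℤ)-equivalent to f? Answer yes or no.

D₁ = 48, D₂ = 48
river cycle of f (length 2): (2, 4, -4), (-4, 4, 2)
river cycle of g (length 2): (-3, 6, 1), (1, 6, -3)
cycles differ ⇒ inequivalent

no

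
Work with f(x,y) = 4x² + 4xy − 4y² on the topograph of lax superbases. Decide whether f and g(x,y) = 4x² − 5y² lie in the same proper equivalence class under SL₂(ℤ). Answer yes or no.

D₁ = 80, D₂ = 80
river cycle of f (length 2): (-4, 4, 4), (4, 4, -4)
river cycle of g (length 2): (4, 8, -1), (-1, 8, 4)
cycles differ ⇒ inequivalent

no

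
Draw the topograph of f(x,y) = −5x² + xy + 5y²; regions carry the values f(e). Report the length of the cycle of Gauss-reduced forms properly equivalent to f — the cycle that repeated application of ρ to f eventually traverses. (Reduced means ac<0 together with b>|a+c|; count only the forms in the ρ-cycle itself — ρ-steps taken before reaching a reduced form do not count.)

D = 101, ⌊√D⌋ = 10
river: ρ → (5,9,-1)
river: ρ → (-1,9,5)
river: ρ → (5,1,-5)
river: ρ → (-5,9,1)
river: ρ → (1,9,-5)
river: ρ → (-5,1,5)
ρ-cycle length = 6 (tail of 0 descent steps not counted)

6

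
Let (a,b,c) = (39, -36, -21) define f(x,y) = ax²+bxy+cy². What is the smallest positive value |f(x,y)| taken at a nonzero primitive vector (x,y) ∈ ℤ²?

descent: ρ → (-21,36,39)  [lands on river]
river: ρ → (39,42,-18)
river: ρ → (-18,66,3)
river: ρ → (3,66,-18)
river: ρ → (-18,42,39)
river: ρ → (39,36,-21)
river: ρ → (-21,48,27)
river: ρ → (27,60,-9)
river: ρ → (-9,66,6)
river: ρ → (6,66,-9)
river: ρ → (-9,60,27)
river: ρ → (27,48,-21)
closes: descent 1, river 12
min |a| on river = 3

3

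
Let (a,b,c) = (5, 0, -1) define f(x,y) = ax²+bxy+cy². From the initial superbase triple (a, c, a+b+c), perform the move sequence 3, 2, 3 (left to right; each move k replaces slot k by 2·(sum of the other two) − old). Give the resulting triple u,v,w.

start (5,-1,4) = (f(1,0),f(0,1),f(1,1))
replace slot 3: 2·(5+(-1)) − 4 = 4 → (5,-1,4)
replace slot 2: 2·(5+4) − (-1) = 19 → (5,19,4)
replace slot 3: 2·(5+19) − 4 = 44 → (5,19,44)

5,19,44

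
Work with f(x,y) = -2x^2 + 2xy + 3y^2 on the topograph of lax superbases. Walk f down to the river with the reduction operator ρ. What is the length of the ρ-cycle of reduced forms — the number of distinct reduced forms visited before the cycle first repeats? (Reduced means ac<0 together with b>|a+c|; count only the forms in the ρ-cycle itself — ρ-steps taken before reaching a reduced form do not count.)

D = 28, ⌊√D⌋ = 5
river: ρ → (3,4,-1)
river: ρ → (-1,4,3)
river: ρ → (3,2,-2)
river: ρ → (-2,2,3)
ρ-cycle length = 4 (tail of 0 descent steps not counted)

4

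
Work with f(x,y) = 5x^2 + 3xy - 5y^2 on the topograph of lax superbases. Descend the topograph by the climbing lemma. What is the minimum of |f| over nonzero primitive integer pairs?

river: ρ → (-5,7,3)
river: ρ → (3,5,-7)
river: ρ → (-7,9,1)
river: ρ → (1,9,-7)
river: ρ → (-7,5,3)
river: ρ → (3,7,-5)
river: ρ → (-5,3,5)
river: ρ → (5,7,-3)
river: ρ → (-3,5,7)
river: ρ → (7,9,-1)
river: ρ → (-1,9,7)
river: ρ → (7,5,-3)
river: ρ → (-3,7,5)
river: ρ → (5,3,-5)
closes: descent 0, river 14
min |a| on river = 1

1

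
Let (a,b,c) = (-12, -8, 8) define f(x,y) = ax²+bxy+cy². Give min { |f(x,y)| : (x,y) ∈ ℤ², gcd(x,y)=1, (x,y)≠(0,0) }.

descent: ρ → (8,8,-12)  [lands on river]
river: ρ → (-12,16,4)
river: ρ → (4,16,-12)
river: ρ → (-12,8,8)
closes: descent 1, river 4
min |a| on river = 4

4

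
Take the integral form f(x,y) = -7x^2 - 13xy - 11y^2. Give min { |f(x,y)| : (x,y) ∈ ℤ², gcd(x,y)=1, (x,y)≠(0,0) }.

translate: b→-1 (≡13 mod 14), so (7,13,11)→(7,-1,5)
flip: (7,-1,5)→(5,1,7)
reduced (well bottom): (5,1,7) with a≤c, −a<b≤a
well minimum |f| = |-5| = 5 (negative-definite)

5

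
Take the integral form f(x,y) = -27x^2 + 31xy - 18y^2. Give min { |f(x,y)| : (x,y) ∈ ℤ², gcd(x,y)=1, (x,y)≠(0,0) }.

translate: b→23 (≡-31 mod 54), so (27,-31,18)→(27,23,14)
flip: (27,23,14)→(14,-23,27)
translate: b→5 (≡-23 mod 28), so (14,-23,27)→(14,5,18)
reduced (well bottom): (14,5,18) with a≤c, −a<b≤a
well minimum |f| = |-14| = 14 (negative-definite)

14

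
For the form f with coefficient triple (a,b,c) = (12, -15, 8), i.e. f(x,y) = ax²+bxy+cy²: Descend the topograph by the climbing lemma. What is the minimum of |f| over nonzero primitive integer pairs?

translate: b→9 (≡-15 mod 24), so (12,-15,8)→(12,9,5)
flip: (12,9,5)→(5,-9,12)
translate: b→1 (≡-9 mod 10), so (5,-9,12)→(5,1,8)
reduced (well bottom): (5,1,8) with a≤c, −a<b≤a
well minimum = a = 5

5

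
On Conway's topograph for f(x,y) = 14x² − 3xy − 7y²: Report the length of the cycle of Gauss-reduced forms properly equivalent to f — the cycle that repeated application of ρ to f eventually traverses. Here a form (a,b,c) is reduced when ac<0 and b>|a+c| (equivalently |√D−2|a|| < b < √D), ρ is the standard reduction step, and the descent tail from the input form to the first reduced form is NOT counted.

D = 401, ⌊√D⌋ = 20
descent: ρ → (-7,17,4)  [lands on river]
river: ρ → (4,15,-11)
river: ρ → (-11,7,8)
river: ρ → (8,9,-10)
river: ρ → (-10,11,7)
river: ρ → (7,17,-4)
river: ρ → (-4,15,11)
river: ρ → (11,7,-8)
river: ρ → (-8,9,10)
river: ρ → (10,11,-7)
ρ-cycle length = 10 (tail of 1 descent step not counted)

10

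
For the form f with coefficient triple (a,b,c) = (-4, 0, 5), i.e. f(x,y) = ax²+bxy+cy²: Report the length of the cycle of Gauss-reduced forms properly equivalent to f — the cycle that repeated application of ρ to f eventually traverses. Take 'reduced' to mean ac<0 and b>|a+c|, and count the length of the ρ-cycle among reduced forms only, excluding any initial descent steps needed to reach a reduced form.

D = 80, ⌊√D⌋ = 8
descent: ρ → (5,0,-4)
descent: ρ → (-4,8,1)  [lands on river]
river: ρ → (1,8,-4)
ρ-cycle length = 2 (tail of 2 descent steps not counted)

2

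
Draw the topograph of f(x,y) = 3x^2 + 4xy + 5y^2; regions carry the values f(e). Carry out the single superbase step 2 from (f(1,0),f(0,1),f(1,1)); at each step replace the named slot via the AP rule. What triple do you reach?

start (3,5,12) = (f(1,0),f(0,1),f(1,1))
replace slot 2: 2·(3+12) − 5 = 25 → (3,25,12)

3,25,12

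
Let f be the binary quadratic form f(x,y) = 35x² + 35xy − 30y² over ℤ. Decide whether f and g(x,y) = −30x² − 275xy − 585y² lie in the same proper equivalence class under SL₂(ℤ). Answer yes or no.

D₁ = 5425, D₂ = 5425
river cycle of f (length 16): (-30, 25, 40), (40, 55, -15), (-15, 65, 20), (20, 55, -30), (-30, 65, 10), (10, 55, -60), (-60, 65, 5), (5, 65, -60), (-60, 55, 10), (10, 65, -30), … (6 more)
river cycle of g (length 16): (-30, 25, 40), (40, 55, -15), (-15, 65, 20), (20, 55, -30), (-30, 65, 10), (10, 55, -60), (-60, 65, 5), (5, 65, -60), (-60, 55, 10), (10, 65, -30), … (6 more)
cycles coincide ⇒ equivalent

yes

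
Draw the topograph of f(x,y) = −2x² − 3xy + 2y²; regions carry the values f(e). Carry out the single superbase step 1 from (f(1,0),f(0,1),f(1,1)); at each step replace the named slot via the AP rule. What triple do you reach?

start (-2,2,-3) = (f(1,0),f(0,1),f(1,1))
replace slot 1: 2·(2+(-3)) − (-2) = 0 → (0,2,-3)

0,2,-3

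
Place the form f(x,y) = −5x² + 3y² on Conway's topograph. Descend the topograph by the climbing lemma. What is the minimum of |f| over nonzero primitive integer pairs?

descent: ρ → (3,6,-2)  [lands on river]
river: ρ → (-2,6,3)
closes: descent 1, river 2
min |a| on river = 2

2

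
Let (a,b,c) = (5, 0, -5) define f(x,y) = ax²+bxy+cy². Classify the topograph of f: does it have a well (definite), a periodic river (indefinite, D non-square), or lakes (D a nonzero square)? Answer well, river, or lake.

D = b²−4ac = 0² − 4·5·(-5) = 100
D = 10² is a perfect square ⇒ form factors over ℤ ⇒ lakes

lake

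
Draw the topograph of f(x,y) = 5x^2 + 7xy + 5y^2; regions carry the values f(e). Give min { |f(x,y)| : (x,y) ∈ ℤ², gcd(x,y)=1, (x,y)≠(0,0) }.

translate: b→-3 (≡7 mod 10), so (5,7,5)→(5,-3,3)
flip: (5,-3,3)→(3,3,5)
reduced (well bottom): (3,3,5) with a≤c, −a<b≤a
well minimum = a = 3

3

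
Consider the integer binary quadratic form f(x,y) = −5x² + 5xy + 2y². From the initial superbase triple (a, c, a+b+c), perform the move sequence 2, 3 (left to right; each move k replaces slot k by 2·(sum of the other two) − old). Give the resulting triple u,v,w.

start (-5,2,2) = (f(1,0),f(0,1),f(1,1))
replace slot 2: 2·((-5)+2) − 2 = -8 → (-5,-8,2)
replace slot 3: 2·((-5)+(-8)) − 2 = -28 → (-5,-8,-28)

-5,-8,-28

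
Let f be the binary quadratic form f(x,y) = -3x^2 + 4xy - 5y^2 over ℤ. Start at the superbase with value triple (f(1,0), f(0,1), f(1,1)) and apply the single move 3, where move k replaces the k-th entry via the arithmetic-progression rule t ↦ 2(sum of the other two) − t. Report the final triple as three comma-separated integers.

start (-3,-5,-4) = (f(1,0),f(0,1),f(1,1))
replace slot 3: 2·((-3)+(-5)) − (-4) = -12 → (-3,-5,-12)

-3,-5,-12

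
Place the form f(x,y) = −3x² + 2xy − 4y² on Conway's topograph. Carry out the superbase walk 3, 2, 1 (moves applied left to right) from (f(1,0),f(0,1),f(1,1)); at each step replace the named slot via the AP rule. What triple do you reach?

start (-3,-4,-5) = (f(1,0),f(0,1),f(1,1))
replace slot 3: 2·((-3)+(-4)) − (-5) = -9 → (-3,-4,-9)
replace slot 2: 2·((-3)+(-9)) − (-4) = -20 → (-3,-20,-9)
replace slot 1: 2·((-20)+(-9)) − (-3) = -55 → (-55,-20,-9)

-55,-20,-9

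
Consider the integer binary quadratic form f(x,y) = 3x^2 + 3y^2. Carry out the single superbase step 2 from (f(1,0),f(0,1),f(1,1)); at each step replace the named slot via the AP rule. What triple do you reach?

start (3,3,6) = (f(1,0),f(0,1),f(1,1))
replace slot 2: 2·(3+6) − 3 = 15 → (3,15,6)

3,15,6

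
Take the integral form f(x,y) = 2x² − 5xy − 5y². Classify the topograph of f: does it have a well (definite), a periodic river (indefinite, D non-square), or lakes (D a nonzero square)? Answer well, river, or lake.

D = b²−4ac = (-5)² − 4·2·(-5) = 65
D > 0 non-square ⇒ indefinite ⇒ periodic river

river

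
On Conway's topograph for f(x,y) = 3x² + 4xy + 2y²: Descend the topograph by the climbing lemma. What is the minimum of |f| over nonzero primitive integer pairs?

translate: b→-2 (≡4 mod 6), so (3,4,2)→(3,-2,1)
flip: (3,-2,1)→(1,2,3)
translate: b→0 (≡2 mod 2), so (1,2,3)→(1,0,2)
reduced (well bottom): (1,0,2) with a≤c, −a<b≤a
well minimum = a = 1

1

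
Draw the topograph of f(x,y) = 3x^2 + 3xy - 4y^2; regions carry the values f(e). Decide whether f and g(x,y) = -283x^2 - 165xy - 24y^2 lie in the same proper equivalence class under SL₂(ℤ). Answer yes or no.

D₁ = 57, D₂ = 57
river cycle of f (length 6): (-4, 5, 2), (2, 7, -1), (-1, 7, 2), (2, 5, -4), (-4, 3, 3), (3, 3, -4)
river cycle of g (length 6): (-4, 3, 3), (3, 3, -4), (-4, 5, 2), (2, 7, -1), (-1, 7, 2), (2, 5, -4)
cycles coincide ⇒ equivalent

yes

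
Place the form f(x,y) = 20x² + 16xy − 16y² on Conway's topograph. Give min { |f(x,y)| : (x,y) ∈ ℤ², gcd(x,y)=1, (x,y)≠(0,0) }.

river: ρ → (-16,16,20)
river: ρ → (20,24,-12)
river: ρ → (-12,24,20)
river: ρ → (20,16,-16)
closes: descent 0, river 4
min |a| on river = 12

12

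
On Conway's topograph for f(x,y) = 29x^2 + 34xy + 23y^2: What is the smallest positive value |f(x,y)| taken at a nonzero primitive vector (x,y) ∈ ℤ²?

translate: b→-24 (≡34 mod 58), so (29,34,23)→(29,-24,18)
flip: (29,-24,18)→(18,24,29)
translate: b→-12 (≡24 mod 36), so (18,24,29)→(18,-12,23)
reduced (well bottom): (18,-12,23) with a≤c, −a<b≤a
well minimum = a = 18

18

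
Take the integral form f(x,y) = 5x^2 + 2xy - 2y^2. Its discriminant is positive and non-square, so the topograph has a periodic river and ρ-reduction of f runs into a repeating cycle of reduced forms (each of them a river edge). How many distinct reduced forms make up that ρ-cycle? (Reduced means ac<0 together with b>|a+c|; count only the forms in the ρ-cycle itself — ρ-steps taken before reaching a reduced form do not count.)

D = 44, ⌊√D⌋ = 6
descent: ρ → (-2,6,1)  [lands on river]
river: ρ → (1,6,-2)
ρ-cycle length = 2 (tail of 1 descent step not counted)

2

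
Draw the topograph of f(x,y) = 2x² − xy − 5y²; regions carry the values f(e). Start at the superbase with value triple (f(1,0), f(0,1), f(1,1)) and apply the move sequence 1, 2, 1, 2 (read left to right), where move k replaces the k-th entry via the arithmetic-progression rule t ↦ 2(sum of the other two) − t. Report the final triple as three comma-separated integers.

start (2,-5,-4) = (f(1,0),f(0,1),f(1,1))
replace slot 1: 2·((-5)+(-4)) − 2 = -20 → (-20,-5,-4)
replace slot 2: 2·((-20)+(-4)) − (-5) = -43 → (-20,-43,-4)
replace slot 1: 2·((-43)+(-4)) − (-20) = -74 → (-74,-43,-4)
replace slot 2: 2·((-74)+(-4)) − (-43) = -113 → (-74,-113,-4)

-74,-113,-4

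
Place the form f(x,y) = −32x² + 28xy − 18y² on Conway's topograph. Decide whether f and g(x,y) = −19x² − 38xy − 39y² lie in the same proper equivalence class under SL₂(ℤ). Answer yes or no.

D₁ = -1520, D₂ = -1520
f is negative-definite; reduce −f:
−f: flip: (32,-28,18)→(18,28,32)
−f: translate: b→-8 (≡28 mod 36), so (18,28,32)→(18,-8,22)
−f: reduced (well bottom): (18,-8,22) with a≤c, −a<b≤a
flip sign back: reduced form of f is (-18,8,-22)
g is negative-definite; reduce −g:
−g: translate: b→0 (≡38 mod 38), so (19,38,39)→(19,0,20)
−g: reduced (well bottom): (19,0,20) with a≤c, −a<b≤a
flip sign back: reduced form of g is (-19,0,-20)
reduced forms (-18, 8, -22) vs (-19, 0, -20) ⇒ inequivalent

no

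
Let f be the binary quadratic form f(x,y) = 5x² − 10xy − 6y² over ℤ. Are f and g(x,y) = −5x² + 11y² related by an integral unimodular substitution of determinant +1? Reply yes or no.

D₁ = 220, D₂ = 220
river cycle of f (length 4): (-6, 10, 5), (5, 10, -6), (-6, 14, 1), (1, 14, -6)
river cycle of g (length 4): (-5, 10, 6), (6, 14, -1), (-1, 14, 6), (6, 10, -5)
cycles differ ⇒ inequivalent

no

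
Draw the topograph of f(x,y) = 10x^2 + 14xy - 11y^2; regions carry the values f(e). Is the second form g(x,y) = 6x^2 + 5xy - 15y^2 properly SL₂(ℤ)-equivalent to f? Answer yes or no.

D₁ = 636, D₂ = 385
discriminants differ ⇒ not SL₂(ℤ)-equivalent

no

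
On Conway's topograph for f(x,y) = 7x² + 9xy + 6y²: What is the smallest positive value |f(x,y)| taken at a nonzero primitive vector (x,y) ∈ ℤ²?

translate: b→-5 (≡9 mod 14), so (7,9,6)→(7,-5,4)
flip: (7,-5,4)→(4,5,7)
translate: b→-3 (≡5 mod 8), so (4,5,7)→(4,-3,6)
reduced (well bottom): (4,-3,6) with a≤c, −a<b≤a
well minimum = a = 4

4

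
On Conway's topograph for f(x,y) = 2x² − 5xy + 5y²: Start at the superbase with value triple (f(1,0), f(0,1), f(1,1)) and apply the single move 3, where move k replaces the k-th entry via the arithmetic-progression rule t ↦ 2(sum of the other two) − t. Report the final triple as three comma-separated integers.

start (2,5,2) = (f(1,0),f(0,1),f(1,1))
replace slot 3: 2·(2+5) − 2 = 12 → (2,5,12)

2,5,12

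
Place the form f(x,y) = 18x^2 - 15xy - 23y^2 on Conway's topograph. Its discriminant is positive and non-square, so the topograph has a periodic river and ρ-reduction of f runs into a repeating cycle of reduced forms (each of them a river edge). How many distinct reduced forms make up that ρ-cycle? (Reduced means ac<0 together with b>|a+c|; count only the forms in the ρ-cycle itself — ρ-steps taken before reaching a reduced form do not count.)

D = 1881, ⌊√D⌋ = 43
descent: ρ → (-23,15,18)  [lands on river]
river: ρ → (18,21,-20)
river: ρ → (-20,19,19)
river: ρ → (19,19,-20)
river: ρ → (-20,21,18)
river: ρ → (18,15,-23)
river: ρ → (-23,31,10)
river: ρ → (10,29,-26)
river: ρ → (-26,23,13)
river: ρ → (13,29,-20)
river: ρ → (-20,11,22)
river: ρ → (22,33,-9)
river: ρ → (-9,39,10)
river: ρ → (10,41,-5)
river: ρ → (-5,39,18)
river: ρ → (18,33,-11)
river: ρ → (-11,33,18)
river: ρ → (18,39,-5)
river: ρ → (-5,41,10)
river: ρ → (10,39,-9)
river: ρ → (-9,33,22)
river: ρ → (22,11,-20)
river: ρ → (-20,29,13)
river: ρ → (13,23,-26)
river: ρ → (-26,29,10)
river: ρ → (10,31,-23)
ρ-cycle length = 26 (tail of 1 descent step not counted)

26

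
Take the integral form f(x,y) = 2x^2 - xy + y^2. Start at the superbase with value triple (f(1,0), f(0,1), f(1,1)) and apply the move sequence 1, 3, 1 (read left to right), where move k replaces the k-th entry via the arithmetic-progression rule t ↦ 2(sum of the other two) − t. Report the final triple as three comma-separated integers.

start (2,1,2) = (f(1,0),f(0,1),f(1,1))
replace slot 1: 2·(1+2) − 2 = 4 → (4,1,2)
replace slot 3: 2·(4+1) − 2 = 8 → (4,1,8)
replace slot 1: 2·(1+8) − 4 = 14 → (14,1,8)

14,1,8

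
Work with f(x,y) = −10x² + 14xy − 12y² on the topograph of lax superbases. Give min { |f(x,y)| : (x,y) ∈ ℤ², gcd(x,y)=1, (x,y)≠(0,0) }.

translate: b→6 (≡-14 mod 20), so (10,-14,12)→(10,6,8)
flip: (10,6,8)→(8,-6,10)
reduced (well bottom): (8,-6,10) with a≤c, −a<b≤a
well minimum |f| = |-8| = 8 (negative-definite)

8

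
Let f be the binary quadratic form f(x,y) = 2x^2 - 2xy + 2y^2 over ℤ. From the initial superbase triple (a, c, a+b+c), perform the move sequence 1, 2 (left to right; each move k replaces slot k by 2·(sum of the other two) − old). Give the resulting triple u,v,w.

start (2,2,2) = (f(1,0),f(0,1),f(1,1))
replace slot 1: 2·(2+2) − 2 = 6 → (6,2,2)
replace slot 2: 2·(6+2) − 2 = 14 → (6,14,2)

6,14,2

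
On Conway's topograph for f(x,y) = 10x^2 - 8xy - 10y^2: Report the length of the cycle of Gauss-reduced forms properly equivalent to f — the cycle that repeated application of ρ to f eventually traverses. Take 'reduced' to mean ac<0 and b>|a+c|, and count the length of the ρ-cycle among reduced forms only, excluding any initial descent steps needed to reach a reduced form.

D = 464, ⌊√D⌋ = 21
descent: ρ → (-10,8,10)  [lands on river]
river: ρ → (10,12,-8)
river: ρ → (-8,20,2)
river: ρ → (2,20,-8)
river: ρ → (-8,12,10)
river: ρ → (10,8,-10)
river: ρ → (-10,12,8)
river: ρ → (8,20,-2)
river: ρ → (-2,20,8)
river: ρ → (8,12,-10)
ρ-cycle length = 10 (tail of 1 descent step not counted)

10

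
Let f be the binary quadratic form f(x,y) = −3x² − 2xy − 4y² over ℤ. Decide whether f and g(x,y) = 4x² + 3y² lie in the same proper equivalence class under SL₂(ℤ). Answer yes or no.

D₁ = -44, D₂ = -48
discriminants differ ⇒ not SL₂(ℤ)-equivalent

no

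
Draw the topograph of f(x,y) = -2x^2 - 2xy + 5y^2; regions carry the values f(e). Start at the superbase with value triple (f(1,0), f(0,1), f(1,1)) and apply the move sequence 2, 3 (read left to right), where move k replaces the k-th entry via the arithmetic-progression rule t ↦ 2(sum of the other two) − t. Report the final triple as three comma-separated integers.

start (-2,5,1) = (f(1,0),f(0,1),f(1,1))
replace slot 2: 2·((-2)+1) − 5 = -7 → (-2,-7,1)
replace slot 3: 2·((-2)+(-7)) − 1 = -19 → (-2,-7,-19)

-2,-7,-19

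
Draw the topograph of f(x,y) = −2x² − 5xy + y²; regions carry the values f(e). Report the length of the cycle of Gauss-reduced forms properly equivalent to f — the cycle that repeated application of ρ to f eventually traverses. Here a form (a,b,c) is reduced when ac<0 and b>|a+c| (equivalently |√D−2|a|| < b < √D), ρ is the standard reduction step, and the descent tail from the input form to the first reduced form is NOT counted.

D = 33, ⌊√D⌋ = 5
descent: ρ → (1,5,-2)  [lands on river]
river: ρ → (-2,3,3)
river: ρ → (3,3,-2)
river: ρ → (-2,5,1)
ρ-cycle length = 4 (tail of 1 descent step not counted)

4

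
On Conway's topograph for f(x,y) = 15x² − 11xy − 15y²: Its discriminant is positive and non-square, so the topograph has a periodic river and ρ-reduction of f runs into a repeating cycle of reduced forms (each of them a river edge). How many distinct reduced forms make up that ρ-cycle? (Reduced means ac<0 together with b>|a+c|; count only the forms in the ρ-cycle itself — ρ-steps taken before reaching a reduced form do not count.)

D = 1021, ⌊√D⌋ = 31
descent: ρ → (-15,11,15)  [lands on river]
river: ρ → (15,19,-11)
river: ρ → (-11,25,9)
river: ρ → (9,29,-5)
river: ρ → (-5,31,3)
river: ρ → (3,29,-15)
river: ρ → (-15,31,1)
river: ρ → (1,31,-15)
river: ρ → (-15,29,3)
river: ρ → (3,31,-5)
river: ρ → (-5,29,9)
river: ρ → (9,25,-11)
river: ρ → (-11,19,15)
river: ρ → (15,11,-15)
river: ρ → (-15,19,11)
river: ρ → (11,25,-9)
river: ρ → (-9,29,5)
river: ρ → (5,31,-3)
river: ρ → (-3,29,15)
river: ρ → (15,31,-1)
river: ρ → (-1,31,15)
river: ρ → (15,29,-3)
river: ρ → (-3,31,5)
river: ρ → (5,29,-9)
river: ρ → (-9,25,11)
river: ρ → (11,19,-15)
ρ-cycle length = 26 (tail of 1 descent step not counted)

26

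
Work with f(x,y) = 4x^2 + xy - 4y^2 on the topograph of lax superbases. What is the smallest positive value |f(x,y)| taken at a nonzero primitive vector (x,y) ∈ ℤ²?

river: ρ → (-4,7,1)
river: ρ → (1,7,-4)
river: ρ → (-4,1,4)
river: ρ → (4,7,-1)
river: ρ → (-1,7,4)
river: ρ → (4,1,-4)
closes: descent 0, river 6
min |a| on river = 1

1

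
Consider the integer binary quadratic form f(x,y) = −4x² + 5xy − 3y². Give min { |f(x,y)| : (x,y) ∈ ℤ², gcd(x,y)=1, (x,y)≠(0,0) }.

translate: b→3 (≡-5 mod 8), so (4,-5,3)→(4,3,2)
flip: (4,3,2)→(2,-3,4)
translate: b→1 (≡-3 mod 4), so (2,-3,4)→(2,1,3)
reduced (well bottom): (2,1,3) with a≤c, −a<b≤a
well minimum |f| = |-2| = 2 (negative-definite)

2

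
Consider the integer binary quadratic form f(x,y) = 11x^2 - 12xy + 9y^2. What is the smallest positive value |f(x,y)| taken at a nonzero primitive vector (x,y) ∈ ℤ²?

translate: b→10 (≡-12 mod 22), so (11,-12,9)→(11,10,8)
flip: (11,10,8)→(8,-10,11)
translate: b→6 (≡-10 mod 16), so (8,-10,11)→(8,6,9)
reduced (well bottom): (8,6,9) with a≤c, −a<b≤a
well minimum = a = 8

8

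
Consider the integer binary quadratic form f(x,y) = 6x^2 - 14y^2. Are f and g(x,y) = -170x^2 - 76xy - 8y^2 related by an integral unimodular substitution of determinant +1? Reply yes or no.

D₁ = 336, D₂ = 336
river cycle of f (length 6): (6, 12, -8), (-8, 4, 10), (10, 16, -2), (-2, 16, 10), (10, 4, -8), (-8, 12, 6)
river cycle of g (length 6): (-8, 12, 6), (6, 12, -8), (-8, 4, 10), (10, 16, -2), (-2, 16, 10), (10, 4, -8)
cycles coincide ⇒ equivalent

yes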